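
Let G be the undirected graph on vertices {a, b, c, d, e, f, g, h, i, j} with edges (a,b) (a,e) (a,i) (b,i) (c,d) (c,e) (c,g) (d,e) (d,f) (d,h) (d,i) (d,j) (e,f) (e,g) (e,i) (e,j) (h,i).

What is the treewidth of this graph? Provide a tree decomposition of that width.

Every bag has size at most 3, so the width is 3 − 1 = 2 and tw(G) ≤ 2. Conversely, {d, e, j} is a clique of size 3, and the vertices of any clique must share a bag in every tree decomposition; so some bag has ≥ 3 vertices and tw(G) ≥ 2. Therefore the treewidth is 2.

Treewidth 2.
Bags: B1 = {d, e, j}  B2 = {c, d, e}  B3 = {d, e, i}  B4 = {c, e, g}  B5 = {a, e, i}  B6 = {d, h, i}  B7 = {a, b, i}  B8 = {d, e, f}
Tree: B1–B2, B2–B3, B2–B4, B3–B5, B3–B6, B5–B7, B2–B8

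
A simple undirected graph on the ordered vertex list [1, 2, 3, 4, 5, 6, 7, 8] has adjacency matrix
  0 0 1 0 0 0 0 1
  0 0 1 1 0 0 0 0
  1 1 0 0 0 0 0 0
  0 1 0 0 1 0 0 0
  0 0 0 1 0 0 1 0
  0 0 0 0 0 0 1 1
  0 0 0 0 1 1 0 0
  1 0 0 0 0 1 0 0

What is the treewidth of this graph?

A width-2 tree decomposition is:
Bags: B1 = {2, 3, 4}  B2 = {3, 4, 5}  B3 = {3, 5, 7}  B4 = {3, 6, 7}  B5 = {3, 6, 8}  B6 = {1, 3, 8}
Tree: B1–B2, B2–B3, B3–B4, B4–B5, B5–B6
Every bag has size at most 3, so the width is 3 − 1 = 2 and tw(G) ≤ 2. For the lower bound, G contains the cycle 3–2–4–5–7–6–8–1–3, so G is not a forest; only forests have treewidth ≤ 1, hence tw(G) ≥ 2. The upper and lower bounds meet at 2, so that is the treewidth.

2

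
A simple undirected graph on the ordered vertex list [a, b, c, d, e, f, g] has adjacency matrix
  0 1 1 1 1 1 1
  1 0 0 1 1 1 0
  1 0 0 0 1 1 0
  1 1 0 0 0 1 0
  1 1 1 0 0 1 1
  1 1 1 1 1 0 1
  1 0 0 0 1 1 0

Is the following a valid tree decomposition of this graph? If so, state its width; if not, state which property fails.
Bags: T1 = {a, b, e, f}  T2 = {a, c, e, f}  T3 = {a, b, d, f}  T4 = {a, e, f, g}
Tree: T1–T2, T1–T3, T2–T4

Yes; width 3.

Checking the three conditions: (i) the bags cover all of {a, b, c, d, e, f, g}; (ii) for each edge, some bag contains both endpoints; (iii) the bags containing any fixed vertex form a subtree. All hold, so the decomposition is valid with width 4 − 1 = 3.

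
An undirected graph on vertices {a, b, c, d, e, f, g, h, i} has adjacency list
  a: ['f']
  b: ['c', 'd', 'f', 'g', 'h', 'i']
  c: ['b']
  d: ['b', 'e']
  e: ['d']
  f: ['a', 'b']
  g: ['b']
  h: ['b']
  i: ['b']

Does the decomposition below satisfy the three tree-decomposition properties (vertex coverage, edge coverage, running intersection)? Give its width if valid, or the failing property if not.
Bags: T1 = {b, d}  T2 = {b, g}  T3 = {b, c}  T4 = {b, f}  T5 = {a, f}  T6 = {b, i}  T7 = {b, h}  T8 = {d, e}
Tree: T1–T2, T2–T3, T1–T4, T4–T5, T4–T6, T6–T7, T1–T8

Yes; width 1.

Vertex coverage: the bags together contain {a, b, c, d, e, f, g, h, i}, the full vertex set. Edge coverage: each edge of G has both endpoints in at least one bag. Running intersection: for every vertex, the bags containing it form a connected subtree. All three properties hold, so this is a valid tree decomposition of width max|bag| − 1 = 1, and hence tw(G) ≤ 1.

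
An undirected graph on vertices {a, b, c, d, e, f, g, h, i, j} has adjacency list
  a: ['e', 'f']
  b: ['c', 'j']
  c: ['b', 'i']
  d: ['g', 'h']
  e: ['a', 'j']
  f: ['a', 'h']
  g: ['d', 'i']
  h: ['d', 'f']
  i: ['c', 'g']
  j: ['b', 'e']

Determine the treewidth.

A width-2 tree decomposition is:
Bags: B1 = {b, c, i}  B2 = {b, i, j}  B3 = {e, i, j}  B4 = {a, e, i}  B5 = {a, f, i}  B6 = {f, h, i}  B7 = {d, h, i}  B8 = {d, g, i}
Tree: B1–B2, B2–B3, B3–B4, B4–B5, B5–B6, B6–B7, B7–B8
Every bag has size at most 3, so the width is 3 − 1 = 2 and tw(G) ≤ 2. Since i–c–b–j–e–a–f–h–d–g–i is a cycle in G, G is not acyclic. Forests are exactly the graphs of treewidth ≤ 1, so tw(G) ≥ 2. Therefore the treewidth is 2.

2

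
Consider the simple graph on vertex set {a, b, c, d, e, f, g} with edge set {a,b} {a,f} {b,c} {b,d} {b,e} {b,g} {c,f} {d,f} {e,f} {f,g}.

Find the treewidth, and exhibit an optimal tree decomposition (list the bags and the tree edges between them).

Every bag has size at most 3, so the width is 3 − 1 = 2 and tw(G) ≤ 2. For the lower bound, G contains the cycle f–g–b–e–f, so G is not a forest; only forests have treewidth ≤ 1, hence tw(G) ≥ 2. Combining the bounds, tw(G) = 2.

Treewidth 2.
One optimal decomposition is:
Bags: B1 = {b, f, g}  B2 = {b, e, f}  B3 = {b, c, f}  B4 = {a, b, f}  B5 = {b, d, f}
Tree: B1–B2, B2–B3, B3–B4, B4–B5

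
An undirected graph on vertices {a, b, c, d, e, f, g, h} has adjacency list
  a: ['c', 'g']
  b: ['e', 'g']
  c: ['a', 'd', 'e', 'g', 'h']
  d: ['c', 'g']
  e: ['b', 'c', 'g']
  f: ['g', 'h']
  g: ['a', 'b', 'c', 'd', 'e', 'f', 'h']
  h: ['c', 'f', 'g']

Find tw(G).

A width-2 tree decomposition is:
Bags: B1 = {b, e, g}  B2 = {c, e, g}  B3 = {c, d, g}  B4 = {c, g, h}  B5 = {f, g, h}  B6 = {a, c, g}
Tree: B1–B2, B2–B3, B2–B4, B4–B5, B4–B6
The largest bag has 3 vertices, giving width 2; this decomposition certifies tw(G) ≤ 2. On the other hand G contains the 3-clique {c, d, g}. A clique must lie in a single bag of any decomposition, so no decomposition can have width below 2. Combining the bounds, tw(G) = 2.

2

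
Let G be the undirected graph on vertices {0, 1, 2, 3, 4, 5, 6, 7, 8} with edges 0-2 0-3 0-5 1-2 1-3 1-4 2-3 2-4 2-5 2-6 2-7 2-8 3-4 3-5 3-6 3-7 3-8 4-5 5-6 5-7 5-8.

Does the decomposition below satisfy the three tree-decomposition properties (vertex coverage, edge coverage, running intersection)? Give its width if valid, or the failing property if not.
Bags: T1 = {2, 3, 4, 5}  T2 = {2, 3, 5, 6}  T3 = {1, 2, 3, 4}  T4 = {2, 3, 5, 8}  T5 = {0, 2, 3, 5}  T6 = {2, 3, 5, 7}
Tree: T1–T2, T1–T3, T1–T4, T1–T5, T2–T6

Yes; width 3.

Checking the three conditions: (i) the bags cover all of {0, 1, 2, 3, 4, 5, 6, 7, 8}; (ii) for each edge, some bag contains both endpoints; (iii) the bags containing any fixed vertex form a subtree. All hold, so the decomposition is valid with width 4 − 1 = 3.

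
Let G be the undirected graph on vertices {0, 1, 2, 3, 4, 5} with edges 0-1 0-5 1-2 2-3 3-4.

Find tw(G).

1

A width-1 tree decomposition is:
Bags: B1 = {3, 4}  B2 = {2, 3}  B3 = {1, 2}  B4 = {0, 1}  B5 = {0, 5}
Tree: B1–B2, B2–B3, B3–B4, B4–B5
Each bag holds 2 vertices, so the decomposition has width 1, which upper-bounds the treewidth. G has an edge, so its treewidth is at least 1. The upper and lower bounds meet at 1, so that is the treewidth.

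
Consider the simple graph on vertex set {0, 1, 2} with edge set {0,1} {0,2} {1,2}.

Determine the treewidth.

A width-2 tree decomposition is:
Bags: B1 = {0, 1, 2}
Tree: (single bag)
With just one bag of size 3, the width is 3 − 1 = 2, so tw(G) ≤ 2. Conversely, {0, 1, 2} is a clique of size 3, and the vertices of any clique must share a bag in every tree decomposition; so some bag has ≥ 3 vertices and tw(G) ≥ 2. Therefore the treewidth is 2.

2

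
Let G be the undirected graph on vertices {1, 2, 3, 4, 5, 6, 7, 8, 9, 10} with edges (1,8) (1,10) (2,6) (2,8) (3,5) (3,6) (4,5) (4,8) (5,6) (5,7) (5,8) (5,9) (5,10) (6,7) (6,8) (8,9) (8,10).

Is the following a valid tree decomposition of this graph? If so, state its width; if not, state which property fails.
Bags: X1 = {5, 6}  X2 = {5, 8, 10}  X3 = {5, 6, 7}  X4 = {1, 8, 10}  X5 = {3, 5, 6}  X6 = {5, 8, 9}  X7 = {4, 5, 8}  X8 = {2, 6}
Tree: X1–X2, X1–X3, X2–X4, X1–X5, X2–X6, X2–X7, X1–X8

A tree decomposition must satisfy three properties: every vertex lies in some bag; for every edge, both endpoints lie together in some bag; and for every vertex, the bags containing it form a connected subtree. Here edge (8,6) lies in no bag, so the decomposition is invalid.

No — edge (8,6) lies in no bag.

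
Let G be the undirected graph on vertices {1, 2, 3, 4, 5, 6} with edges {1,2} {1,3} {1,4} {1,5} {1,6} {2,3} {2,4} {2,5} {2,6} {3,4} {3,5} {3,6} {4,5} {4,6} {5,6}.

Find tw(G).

A width-5 tree decomposition is:
Bags: B1 = {1, 2, 3, 4, 5, 6}
Tree: (single bag)
A single bag containing all 6 vertices is trivially a valid decomposition of width 5. For the lower bound, the 6 vertices {1, 2, 3, 4, 5, 6} are pairwise adjacent, and any tree decomposition puts a clique entirely inside one bag — forcing width ≥ 5. Hence tw(G) = 5 exactly.

5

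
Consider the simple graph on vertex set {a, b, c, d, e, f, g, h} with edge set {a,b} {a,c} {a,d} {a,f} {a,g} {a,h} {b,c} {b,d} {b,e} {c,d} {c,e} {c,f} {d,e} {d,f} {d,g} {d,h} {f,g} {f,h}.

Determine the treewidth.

A width-3 tree decomposition is:
Bags: B1 = {a, c, d, f}  B2 = {a, b, c, d}  B3 = {b, c, d, e}  B4 = {a, d, f, h}  B5 = {a, d, f, g}
Tree: B1–B2, B2–B3, B1–B4, B4–B5
Every bag has size at most 4, so the width is 4 − 1 = 3 and tw(G) ≤ 3. For the lower bound, the 4 vertices {b, c, d, e} are pairwise adjacent, and any tree decomposition puts a clique entirely inside one bag — forcing width ≥ 3. The upper and lower bounds meet at 3, so that is the treewidth.

3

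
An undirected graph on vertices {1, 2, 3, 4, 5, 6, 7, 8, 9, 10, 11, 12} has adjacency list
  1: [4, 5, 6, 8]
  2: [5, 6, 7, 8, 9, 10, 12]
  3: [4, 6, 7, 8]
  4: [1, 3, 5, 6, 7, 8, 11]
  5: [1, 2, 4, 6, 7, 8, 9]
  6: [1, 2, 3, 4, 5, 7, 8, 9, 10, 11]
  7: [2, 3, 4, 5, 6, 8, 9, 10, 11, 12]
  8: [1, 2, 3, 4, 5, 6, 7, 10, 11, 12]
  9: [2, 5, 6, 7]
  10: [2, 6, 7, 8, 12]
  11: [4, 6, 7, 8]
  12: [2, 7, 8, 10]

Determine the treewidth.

A width-4 tree decomposition is:
Bags: B1 = {4, 5, 6, 7, 8}  B2 = {2, 5, 6, 7, 8}  B3 = {3, 4, 6, 7, 8}  B4 = {2, 6, 7, 8, 10}  B5 = {4, 6, 7, 8, 11}  B6 = {1, 4, 5, 6, 8}  B7 = {2, 7, 8, 10, 12}  B8 = {2, 5, 6, 7, 9}
Tree: B1–B2, B1–B3, B2–B4, B3–B5, B1–B6, B4–B7, B2–B8
Each bag holds 5 vertices, so the decomposition has width 4, which upper-bounds the treewidth. Conversely, {2, 7, 8, 10, 12} is a clique of size 5, and the vertices of any clique must share a bag in every tree decomposition; so some bag has ≥ 5 vertices and tw(G) ≥ 4. Hence tw(G) = 4 exactly.

4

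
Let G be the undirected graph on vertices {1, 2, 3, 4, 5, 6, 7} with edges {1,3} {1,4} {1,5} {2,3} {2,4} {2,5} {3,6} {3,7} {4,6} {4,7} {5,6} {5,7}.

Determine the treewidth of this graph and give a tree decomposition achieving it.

Treewidth 3.
One optimal decomposition is:
Bags: B1 = {1, 3, 4, 5}  B2 = {2, 3, 4, 5}  B3 = {3, 4, 5, 6}  B4 = {3, 4, 5, 7}
Tree: B1–B2, B2–B3, B3–B4

Every bag has size at most 4, so the width is 4 − 1 = 3 and tw(G) ≤ 3. For the lower bound: the 4 vertex sets {1,3}, {2,5}, {4}, {6} are disjoint, each induces a connected subgraph, and every pair is joined by at least one edge of G. Contracting each set to a single vertex therefore yields K_{4} as a minor, and since treewidth is minor-monotone, tw(G) ≥ tw(K_{4}) = 3. The upper and lower bounds meet at 3, so that is the treewidth.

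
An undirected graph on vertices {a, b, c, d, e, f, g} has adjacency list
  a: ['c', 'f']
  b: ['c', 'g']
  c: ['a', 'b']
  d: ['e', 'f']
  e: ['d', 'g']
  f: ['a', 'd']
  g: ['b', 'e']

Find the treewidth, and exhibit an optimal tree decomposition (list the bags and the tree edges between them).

Every bag has size at most 3, so the width is 3 − 1 = 2 and tw(G) ≤ 2. Since b–g–e–d–f–a–c–b is a cycle in G, G is not acyclic. Forests are exactly the graphs of treewidth ≤ 1, so tw(G) ≥ 2. Therefore the treewidth is 2.

Treewidth 2.
One optimal decomposition is:
Bags: B1 = {b, e, g}  B2 = {b, d, e}  B3 = {b, d, f}  B4 = {a, b, f}  B5 = {a, b, c}
Tree: B1–B2, B2–B3, B3–B4, B4–B5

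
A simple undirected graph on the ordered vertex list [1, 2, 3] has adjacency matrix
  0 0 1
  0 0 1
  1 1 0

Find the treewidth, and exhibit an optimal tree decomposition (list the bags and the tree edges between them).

Every bag has size at most 2, so the width is 2 − 1 = 1 and tw(G) ≤ 1. Any graph with an edge has treewidth ≥ 1, and G has the edge 3–2. The upper and lower bounds meet at 1, so that is the treewidth.

Treewidth 1.
One optimal decomposition is:
Bags: B1 = {2, 3}  B2 = {1, 3}
Tree: B1–B2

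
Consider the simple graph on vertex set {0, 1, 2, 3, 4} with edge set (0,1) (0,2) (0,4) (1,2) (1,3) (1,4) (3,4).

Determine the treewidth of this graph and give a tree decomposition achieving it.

Treewidth 2.
One optimal decomposition is:
Bags: B1 = {0, 1, 2}  B2 = {0, 1, 4}  B3 = {1, 3, 4}
Tree: B1–B2, B2–B3

The largest bag has 3 vertices, giving width 2; this decomposition certifies tw(G) ≤ 2. For the lower bound, the 3 vertices {0, 1, 2} are pairwise adjacent, and any tree decomposition puts a clique entirely inside one bag — forcing width ≥ 2. Combining the bounds, tw(G) = 2.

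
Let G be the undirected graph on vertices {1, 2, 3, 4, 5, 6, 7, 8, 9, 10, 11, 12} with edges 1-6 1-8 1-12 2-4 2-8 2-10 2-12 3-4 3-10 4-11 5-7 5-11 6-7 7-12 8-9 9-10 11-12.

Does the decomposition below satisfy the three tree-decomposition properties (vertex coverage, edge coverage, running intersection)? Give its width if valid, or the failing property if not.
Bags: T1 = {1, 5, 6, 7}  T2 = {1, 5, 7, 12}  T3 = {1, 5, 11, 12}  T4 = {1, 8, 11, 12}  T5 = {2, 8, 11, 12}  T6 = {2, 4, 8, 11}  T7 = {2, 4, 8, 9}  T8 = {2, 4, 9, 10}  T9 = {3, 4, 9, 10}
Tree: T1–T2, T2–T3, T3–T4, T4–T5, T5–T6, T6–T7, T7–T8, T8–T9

Yes; width 3.

Checking the three conditions: (i) the bags cover all of {1, 2, 3, 4, 5, 6, 7, 8, 9, 10, 11, 12}; (ii) for each edge, some bag contains both endpoints; (iii) the bags containing any fixed vertex form a subtree. All hold, so the decomposition is valid with width 4 − 1 = 3.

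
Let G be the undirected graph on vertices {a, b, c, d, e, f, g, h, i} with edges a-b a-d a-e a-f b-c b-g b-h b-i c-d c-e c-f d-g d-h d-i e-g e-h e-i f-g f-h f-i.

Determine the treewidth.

4

A width-4 tree decomposition is:
Bags: B1 = {a, b, d, e, f}  B2 = {b, d, e, f, h}  B3 = {b, d, e, f, g}  B4 = {b, c, d, e, f}  B5 = {b, d, e, f, i}
Tree: B1–B2, B2–B3, B3–B4, B4–B5
Every bag has size at most 5, so the width is 5 − 1 = 4 and tw(G) ≤ 4. For the lower bound: the 5 vertex sets {a,b}, {f,h}, {e,g}, {d}, {c} are disjoint, each induces a connected subgraph, and every pair is joined by at least one edge of G. Contracting each set to a single vertex therefore yields K_{5} as a minor, and since treewidth is minor-monotone, tw(G) ≥ tw(K_{5}) = 4. Hence tw(G) = 4 exactly.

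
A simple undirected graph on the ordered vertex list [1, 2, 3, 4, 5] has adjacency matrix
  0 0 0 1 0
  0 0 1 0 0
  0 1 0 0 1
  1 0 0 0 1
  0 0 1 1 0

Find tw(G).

1

A width-1 tree decomposition is:
Bags: B1 = {2, 3}  B2 = {3, 5}  B3 = {4, 5}  B4 = {1, 4}
Tree: B1–B2, B2–B3, B3–B4
The largest bag has 2 vertices, giving width 1; this decomposition certifies tw(G) ≤ 1. Since G has at least one edge (e.g. 2–3), it is not an edgeless graph, so tw(G) ≥ 1. Therefore the treewidth is 1.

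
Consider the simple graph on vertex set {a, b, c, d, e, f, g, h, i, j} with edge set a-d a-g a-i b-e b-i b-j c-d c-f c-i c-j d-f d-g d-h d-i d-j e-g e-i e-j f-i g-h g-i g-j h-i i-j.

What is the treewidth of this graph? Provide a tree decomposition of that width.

Each bag holds 4 vertices, so the decomposition has width 3, which upper-bounds the treewidth. On the other hand G contains the 4-clique {d, g, i, j}. A clique must lie in a single bag of any decomposition, so no decomposition can have width below 3. Therefore the treewidth is 3.

Treewidth 3.
One such decomposition:
Bags: B1 = {c, d, i, j}  B2 = {d, g, i, j}  B3 = {e, g, i, j}  B4 = {d, g, h, i}  B5 = {a, d, g, i}  B6 = {c, d, f, i}  B7 = {b, e, i, j}
Tree: B1–B2, B2–B3, B2–B4, B4–B5, B1–B6, B3–B7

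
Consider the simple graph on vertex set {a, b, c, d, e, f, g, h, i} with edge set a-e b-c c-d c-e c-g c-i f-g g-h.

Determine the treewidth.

1

A width-1 tree decomposition is:
Bags: B1 = {c, g}  B2 = {b, c}  B3 = {c, e}  B4 = {c, i}  B5 = {c, d}  B6 = {a, e}  B7 = {f, g}  B8 = {g, h}
Tree: B1–B2, B2–B3, B2–B4, B1–B5, B3–B6, B1–B7, B7–B8
Each bag holds 2 vertices, so the decomposition has width 1, which upper-bounds the treewidth. Since G has at least one edge (e.g. g–c), it is not an edgeless graph, so tw(G) ≥ 1. Therefore the treewidth is 1.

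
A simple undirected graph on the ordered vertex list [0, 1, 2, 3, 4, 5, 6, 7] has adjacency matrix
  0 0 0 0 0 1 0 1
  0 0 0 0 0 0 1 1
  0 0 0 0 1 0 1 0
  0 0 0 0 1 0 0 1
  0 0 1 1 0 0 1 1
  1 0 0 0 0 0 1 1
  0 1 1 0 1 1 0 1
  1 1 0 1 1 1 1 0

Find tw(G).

2

A width-2 tree decomposition is:
Bags: B1 = {3, 4, 7}  B2 = {4, 6, 7}  B3 = {5, 6, 7}  B4 = {1, 6, 7}  B5 = {0, 5, 7}  B6 = {2, 4, 6}
Tree: B1–B2, B2–B3, B2–B4, B3–B5, B2–B6
The largest bag has 3 vertices, giving width 2; this decomposition certifies tw(G) ≤ 2. On the other hand G contains the 3-clique {2, 4, 6}. A clique must lie in a single bag of any decomposition, so no decomposition can have width below 2. The upper and lower bounds meet at 2, so that is the treewidth.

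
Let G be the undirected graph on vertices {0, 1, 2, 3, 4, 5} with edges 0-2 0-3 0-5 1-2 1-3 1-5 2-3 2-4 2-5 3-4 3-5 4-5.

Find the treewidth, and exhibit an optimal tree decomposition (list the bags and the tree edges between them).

Treewidth 3.
Bags: B1 = {0, 2, 3, 5}  B2 = {1, 2, 3, 5}  B3 = {2, 3, 4, 5}
Tree: B1–B2, B1–B3

Each bag holds 4 vertices, so the decomposition has width 3, which upper-bounds the treewidth. On the other hand G contains the 4-clique {0, 2, 3, 5}. A clique must lie in a single bag of any decomposition, so no decomposition can have width below 3. The upper and lower bounds meet at 3, so that is the treewidth.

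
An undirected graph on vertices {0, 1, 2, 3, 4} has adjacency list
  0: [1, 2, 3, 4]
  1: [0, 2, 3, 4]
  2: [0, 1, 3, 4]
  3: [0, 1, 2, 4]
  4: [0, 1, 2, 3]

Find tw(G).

4

A width-4 tree decomposition is:
Bags: B1 = {0, 1, 2, 3, 4}
Tree: (single bag)
With just one bag of size 5, the width is 5 − 1 = 4, so tw(G) ≤ 4. Conversely, {0, 1, 2, 3, 4} is a clique of size 5, and the vertices of any clique must share a bag in every tree decomposition; so some bag has ≥ 5 vertices and tw(G) ≥ 4. Hence tw(G) = 4 exactly.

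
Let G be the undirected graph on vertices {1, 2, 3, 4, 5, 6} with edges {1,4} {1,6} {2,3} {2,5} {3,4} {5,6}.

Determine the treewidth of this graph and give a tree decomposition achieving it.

Treewidth 2.
One such decomposition:
Bags: B1 = {1, 3, 4}  B2 = {1, 3, 6}  B3 = {3, 5, 6}  B4 = {2, 3, 5}
Tree: B1–B2, B2–B3, B3–B4

The largest bag has 3 vertices, giving width 2; this decomposition certifies tw(G) ≤ 2. The edges 3–4–1–6–5–2–3 form a cycle, so G is not a tree and its treewidth is at least 2. The upper and lower bounds meet at 2, so that is the treewidth.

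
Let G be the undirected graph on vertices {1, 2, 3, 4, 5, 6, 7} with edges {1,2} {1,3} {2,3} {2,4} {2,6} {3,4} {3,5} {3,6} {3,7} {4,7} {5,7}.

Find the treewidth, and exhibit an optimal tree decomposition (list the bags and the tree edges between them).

The largest bag has 3 vertices, giving width 2; this decomposition certifies tw(G) ≤ 2. Conversely, {1, 2, 3} is a clique of size 3, and the vertices of any clique must share a bag in every tree decomposition; so some bag has ≥ 3 vertices and tw(G) ≥ 2. Therefore the treewidth is 2.

Treewidth 2.
Bags: B1 = {3, 4, 7}  B2 = {3, 5, 7}  B3 = {2, 3, 4}  B4 = {2, 3, 6}  B5 = {1, 2, 3}
Tree: B1–B2, B1–B3, B3–B4, B3–B5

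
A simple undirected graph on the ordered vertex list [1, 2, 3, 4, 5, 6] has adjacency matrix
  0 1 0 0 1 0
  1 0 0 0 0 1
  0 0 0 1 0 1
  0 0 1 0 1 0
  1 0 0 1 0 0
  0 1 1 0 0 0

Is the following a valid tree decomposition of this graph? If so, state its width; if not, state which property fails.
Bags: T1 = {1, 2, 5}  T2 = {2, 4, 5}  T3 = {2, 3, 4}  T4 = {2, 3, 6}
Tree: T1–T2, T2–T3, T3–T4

Vertex coverage: the bags together contain {1, 2, 3, 4, 5, 6}, the full vertex set. Edge coverage: each edge of G has both endpoints in at least one bag. Running intersection: for every vertex, the bags containing it form a connected subtree. All three properties hold, so this is a valid tree decomposition of width max|bag| − 1 = 2, and hence tw(G) ≤ 2.

Yes; width 2.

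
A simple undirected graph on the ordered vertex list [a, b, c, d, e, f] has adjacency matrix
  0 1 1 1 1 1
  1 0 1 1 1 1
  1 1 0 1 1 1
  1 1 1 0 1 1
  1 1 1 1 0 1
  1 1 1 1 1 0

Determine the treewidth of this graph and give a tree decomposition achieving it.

Treewidth 5.
One optimal decomposition is:
Bags: B1 = {a, b, c, d, e, f}
Tree: (single bag)

A single bag containing all 6 vertices is trivially a valid decomposition of width 5. On the other hand G contains the 6-clique {a, b, c, d, e, f}. A clique must lie in a single bag of any decomposition, so no decomposition can have width below 5. Combining the bounds, tw(G) = 5.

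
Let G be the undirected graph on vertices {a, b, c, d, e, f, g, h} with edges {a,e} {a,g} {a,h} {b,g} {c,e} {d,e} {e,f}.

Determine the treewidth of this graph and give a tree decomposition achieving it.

Treewidth 1.
Bags: B1 = {a, e}  B2 = {d, e}  B3 = {a, g}  B4 = {e, f}  B5 = {b, g}  B6 = {a, h}  B7 = {c, e}
Tree: B1–B2, B1–B3, B2–B4, B3–B5, B3–B6, B4–B7

Each bag holds 2 vertices, so the decomposition has width 1, which upper-bounds the treewidth. Since G has at least one edge (e.g. e–a), it is not an edgeless graph, so tw(G) ≥ 1. Combining the bounds, tw(G) = 1.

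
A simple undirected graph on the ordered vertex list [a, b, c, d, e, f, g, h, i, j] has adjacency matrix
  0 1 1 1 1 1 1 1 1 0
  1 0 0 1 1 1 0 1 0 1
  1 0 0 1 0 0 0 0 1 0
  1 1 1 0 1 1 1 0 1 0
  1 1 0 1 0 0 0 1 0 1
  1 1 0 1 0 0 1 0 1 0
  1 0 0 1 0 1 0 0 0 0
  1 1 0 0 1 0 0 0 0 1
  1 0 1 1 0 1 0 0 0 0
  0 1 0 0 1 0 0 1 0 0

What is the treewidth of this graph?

3

A width-3 tree decomposition is:
Bags: B1 = {a, d, f, g}  B2 = {a, b, d, f}  B3 = {a, b, d, e}  B4 = {a, b, e, h}  B5 = {a, d, f, i}  B6 = {b, e, h, j}  B7 = {a, c, d, i}
Tree: B1–B2, B2–B3, B3–B4, B1–B5, B4–B6, B5–B7
Each bag holds 4 vertices, so the decomposition has width 3, which upper-bounds the treewidth. On the other hand G contains the 4-clique {b, e, h, j}. A clique must lie in a single bag of any decomposition, so no decomposition can have width below 3. Combining the bounds, tw(G) = 3.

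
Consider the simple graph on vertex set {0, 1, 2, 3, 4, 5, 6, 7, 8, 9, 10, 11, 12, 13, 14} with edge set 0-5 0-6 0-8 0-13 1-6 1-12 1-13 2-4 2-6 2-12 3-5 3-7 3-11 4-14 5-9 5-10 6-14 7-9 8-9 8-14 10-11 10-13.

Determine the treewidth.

A width-3 tree decomposition is:
Bags: B1 = {1, 2, 4, 12}  B2 = {1, 2, 4, 6}  B3 = {1, 4, 6, 14}  B4 = {1, 6, 13, 14}  B5 = {0, 6, 13, 14}  B6 = {0, 8, 13, 14}  B7 = {0, 8, 10, 13}  B8 = {0, 5, 8, 10}  B9 = {5, 8, 9, 10}  B10 = {5, 9, 10, 11}  B11 = {3, 5, 9, 11}  B12 = {3, 7, 9, 11}
Tree: B1–B2, B2–B3, B3–B4, B4–B5, B5–B6, B6–B7, B7–B8, B8–B9, B9–B10, B10–B11, B11–B12
Every bag has size at most 4, so the width is 4 − 1 = 3 and tw(G) ≤ 3. For the lower bound: the 4 vertex sets {2,4,12}, {1}, {6}, {0,8,13,14} are disjoint, each induces a connected subgraph, and every pair is joined by at least one edge of G. Contracting each set to a single vertex therefore yields K_{4} as a minor, and since treewidth is minor-monotone, tw(G) ≥ tw(K_{4}) = 3. Combining the bounds, tw(G) = 3.

3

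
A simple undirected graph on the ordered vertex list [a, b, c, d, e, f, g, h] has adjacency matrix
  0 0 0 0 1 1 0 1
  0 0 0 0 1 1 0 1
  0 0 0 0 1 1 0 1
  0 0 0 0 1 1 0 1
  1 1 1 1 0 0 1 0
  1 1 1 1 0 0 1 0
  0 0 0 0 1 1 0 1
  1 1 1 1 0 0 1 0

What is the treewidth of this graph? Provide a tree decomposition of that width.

Every bag has size at most 4, so the width is 4 − 1 = 3 and tw(G) ≤ 3. For the lower bound: the 4 vertex sets {a,e}, {g,h}, {f}, {b} are disjoint, each induces a connected subgraph, and every pair is joined by at least one edge of G. Contracting each set to a single vertex therefore yields K_{4} as a minor, and since treewidth is minor-monotone, tw(G) ≥ tw(K_{4}) = 3. The upper and lower bounds meet at 3, so that is the treewidth.

Treewidth 3.
Bags: B1 = {a, e, f, h}  B2 = {e, f, g, h}  B3 = {b, e, f, h}  B4 = {d, e, f, h}  B5 = {c, e, f, h}
Tree: B1–B2, B2–B3, B3–B4, B4–B5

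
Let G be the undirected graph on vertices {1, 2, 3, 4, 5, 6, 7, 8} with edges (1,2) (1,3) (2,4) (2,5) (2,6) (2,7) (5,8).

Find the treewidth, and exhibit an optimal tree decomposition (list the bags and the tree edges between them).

Treewidth 1.
One such decomposition:
Bags: B1 = {1, 3}  B2 = {1, 2}  B3 = {2, 5}  B4 = {5, 8}  B5 = {2, 7}  B6 = {2, 6}  B7 = {2, 4}
Tree: B1–B2, B2–B3, B3–B4, B2–B5, B2–B6, B5–B7

Each bag holds 2 vertices, so the decomposition has width 1, which upper-bounds the treewidth. G has an edge, so its treewidth is at least 1. Combining the bounds, tw(G) = 1.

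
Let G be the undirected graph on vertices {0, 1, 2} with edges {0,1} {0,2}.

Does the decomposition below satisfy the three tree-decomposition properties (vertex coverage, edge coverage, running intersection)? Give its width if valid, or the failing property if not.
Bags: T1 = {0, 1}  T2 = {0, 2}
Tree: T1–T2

Every vertex of G appears in some bag (union = {0, 1, 2}); every edge is covered by a bag; and for each vertex v the set of bags containing v is connected in the bag tree. The decomposition is therefore valid. The largest bag has 2 vertices, so the width is 1.

Yes; width 1.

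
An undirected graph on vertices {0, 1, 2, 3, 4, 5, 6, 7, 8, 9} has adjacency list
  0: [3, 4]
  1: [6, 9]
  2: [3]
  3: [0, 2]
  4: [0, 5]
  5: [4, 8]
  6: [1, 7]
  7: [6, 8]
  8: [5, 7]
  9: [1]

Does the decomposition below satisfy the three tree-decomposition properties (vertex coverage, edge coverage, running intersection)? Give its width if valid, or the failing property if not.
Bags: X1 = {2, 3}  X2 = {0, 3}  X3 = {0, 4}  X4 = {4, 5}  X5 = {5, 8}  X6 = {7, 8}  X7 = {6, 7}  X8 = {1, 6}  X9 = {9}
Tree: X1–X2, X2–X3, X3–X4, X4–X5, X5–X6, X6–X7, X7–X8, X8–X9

A tree decomposition must satisfy three properties: every vertex lies in some bag; for every edge, both endpoints lie together in some bag; and for every vertex, the bags containing it form a connected subtree. Here edge (1,9) lies in no bag, so the decomposition is invalid.

No — edge (1,9) lies in no bag.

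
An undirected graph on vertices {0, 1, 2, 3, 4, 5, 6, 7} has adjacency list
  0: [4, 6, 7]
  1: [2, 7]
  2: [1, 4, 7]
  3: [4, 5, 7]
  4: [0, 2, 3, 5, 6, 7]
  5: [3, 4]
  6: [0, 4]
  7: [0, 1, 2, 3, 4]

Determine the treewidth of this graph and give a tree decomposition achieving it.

Treewidth 2.
One such decomposition:
Bags: B1 = {0, 4, 7}  B2 = {3, 4, 7}  B3 = {3, 4, 5}  B4 = {2, 4, 7}  B5 = {0, 4, 6}  B6 = {1, 2, 7}
Tree: B1–B2, B2–B3, B2–B4, B1–B5, B4–B6

The largest bag has 3 vertices, giving width 2; this decomposition certifies tw(G) ≤ 2. For the lower bound, the 3 vertices {1, 2, 7} are pairwise adjacent, and any tree decomposition puts a clique entirely inside one bag — forcing width ≥ 2. The upper and lower bounds meet at 2, so that is the treewidth.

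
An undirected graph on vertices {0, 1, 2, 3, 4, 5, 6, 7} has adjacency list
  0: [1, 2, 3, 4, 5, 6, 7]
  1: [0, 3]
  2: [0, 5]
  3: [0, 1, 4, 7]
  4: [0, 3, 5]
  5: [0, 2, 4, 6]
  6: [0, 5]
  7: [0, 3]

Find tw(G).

A width-2 tree decomposition is:
Bags: B1 = {0, 4, 5}  B2 = {0, 3, 4}  B3 = {0, 1, 3}  B4 = {0, 2, 5}  B5 = {0, 5, 6}  B6 = {0, 3, 7}
Tree: B1–B2, B2–B3, B1–B4, B1–B5, B2–B6
The largest bag has 3 vertices, giving width 2; this decomposition certifies tw(G) ≤ 2. On the other hand G contains the 3-clique {0, 2, 5}. A clique must lie in a single bag of any decomposition, so no decomposition can have width below 2. Therefore the treewidth is 2.

2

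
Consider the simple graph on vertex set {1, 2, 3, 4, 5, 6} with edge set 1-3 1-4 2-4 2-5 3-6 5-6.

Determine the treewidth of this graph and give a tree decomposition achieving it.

Each bag holds 3 vertices, so the decomposition has width 2, which upper-bounds the treewidth. Since 4–1–3–6–5–2–4 is a cycle in G, G is not acyclic. Forests are exactly the graphs of treewidth ≤ 1, so tw(G) ≥ 2. Combining the bounds, tw(G) = 2.

Treewidth 2.
One optimal decomposition is:
Bags: B1 = {1, 3, 4}  B2 = {3, 4, 6}  B3 = {4, 5, 6}  B4 = {2, 4, 5}
Tree: B1–B2, B2–B3, B3–B4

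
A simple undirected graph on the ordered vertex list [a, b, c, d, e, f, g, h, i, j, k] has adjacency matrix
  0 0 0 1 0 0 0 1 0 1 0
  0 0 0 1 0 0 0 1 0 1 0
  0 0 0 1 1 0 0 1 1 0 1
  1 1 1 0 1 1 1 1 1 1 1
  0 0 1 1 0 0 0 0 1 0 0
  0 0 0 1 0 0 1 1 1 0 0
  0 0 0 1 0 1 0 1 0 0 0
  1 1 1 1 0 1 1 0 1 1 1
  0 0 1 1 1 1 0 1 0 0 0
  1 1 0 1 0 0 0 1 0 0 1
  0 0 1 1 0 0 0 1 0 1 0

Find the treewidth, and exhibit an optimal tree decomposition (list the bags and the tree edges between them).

Treewidth 3.
Bags: B1 = {c, d, h, i}  B2 = {c, d, h, k}  B3 = {d, f, h, i}  B4 = {c, d, e, i}  B5 = {d, h, j, k}  B6 = {b, d, h, j}  B7 = {d, f, g, h}  B8 = {a, d, h, j}
Tree: B1–B2, B1–B3, B1–B4, B2–B5, B5–B6, B3–B7, B5–B8

Every bag has size at most 4, so the width is 4 − 1 = 3 and tw(G) ≤ 3. On the other hand G contains the 4-clique {c, d, e, i}. A clique must lie in a single bag of any decomposition, so no decomposition can have width below 3. Therefore the treewidth is 3.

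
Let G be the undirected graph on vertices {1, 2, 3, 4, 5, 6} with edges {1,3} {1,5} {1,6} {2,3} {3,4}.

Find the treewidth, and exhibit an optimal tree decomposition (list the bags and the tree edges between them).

Every bag has size at most 2, so the width is 2 − 1 = 1 and tw(G) ≤ 1. Any graph with an edge has treewidth ≥ 1, and G has the edge 1–3. The upper and lower bounds meet at 1, so that is the treewidth.

Treewidth 1.
One optimal decomposition is:
Bags: B1 = {1, 3}  B2 = {3, 4}  B3 = {1, 5}  B4 = {1, 6}  B5 = {2, 3}
Tree: B1–B2, B1–B3, B1–B4, B2–B5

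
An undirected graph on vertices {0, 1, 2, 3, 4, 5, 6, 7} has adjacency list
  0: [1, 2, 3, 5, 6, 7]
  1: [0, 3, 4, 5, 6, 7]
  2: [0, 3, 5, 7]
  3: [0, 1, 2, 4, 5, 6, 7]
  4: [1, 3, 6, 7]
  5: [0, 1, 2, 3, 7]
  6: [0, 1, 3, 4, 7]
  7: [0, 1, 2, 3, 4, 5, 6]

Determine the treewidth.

4

A width-4 tree decomposition is:
Bags: B1 = {1, 3, 4, 6, 7}  B2 = {0, 1, 3, 6, 7}  B3 = {0, 1, 3, 5, 7}  B4 = {0, 2, 3, 5, 7}
Tree: B1–B2, B2–B3, B3–B4
Every bag has size at most 5, so the width is 5 − 1 = 4 and tw(G) ≤ 4. On the other hand G contains the 5-clique {0, 1, 3, 5, 7}. A clique must lie in a single bag of any decomposition, so no decomposition can have width below 4. Combining the bounds, tw(G) = 4.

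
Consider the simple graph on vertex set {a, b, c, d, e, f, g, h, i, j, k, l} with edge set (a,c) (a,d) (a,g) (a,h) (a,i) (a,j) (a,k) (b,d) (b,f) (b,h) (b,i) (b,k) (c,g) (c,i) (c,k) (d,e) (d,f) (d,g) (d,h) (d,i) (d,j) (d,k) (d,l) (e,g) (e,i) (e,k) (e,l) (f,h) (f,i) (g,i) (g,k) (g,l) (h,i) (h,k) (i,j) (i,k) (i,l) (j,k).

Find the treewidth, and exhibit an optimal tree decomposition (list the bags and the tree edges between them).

Every bag has size at most 5, so the width is 5 − 1 = 4 and tw(G) ≤ 4. Conversely, {b, d, f, h, i} is a clique of size 5, and the vertices of any clique must share a bag in every tree decomposition; so some bag has ≥ 5 vertices and tw(G) ≥ 4. Hence tw(G) = 4 exactly.

Treewidth 4.
Bags: B1 = {a, d, g, i, k}  B2 = {a, c, g, i, k}  B3 = {a, d, h, i, k}  B4 = {b, d, h, i, k}  B5 = {b, d, f, h, i}  B6 = {d, e, g, i, k}  B7 = {d, e, g, i, l}  B8 = {a, d, i, j, k}
Tree: B1–B2, B1–B3, B3–B4, B4–B5, B1–B6, B6–B7, B3–B8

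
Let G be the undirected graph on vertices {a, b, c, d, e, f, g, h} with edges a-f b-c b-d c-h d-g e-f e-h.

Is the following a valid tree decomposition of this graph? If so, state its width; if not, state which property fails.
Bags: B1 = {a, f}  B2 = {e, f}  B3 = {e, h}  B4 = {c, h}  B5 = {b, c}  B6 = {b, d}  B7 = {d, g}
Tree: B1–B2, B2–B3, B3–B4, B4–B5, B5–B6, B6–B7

Yes; width 1.

Every vertex of G appears in some bag (union = {a, b, c, d, e, f, g, h}); every edge is covered by a bag; and for each vertex v the set of bags containing v is connected in the bag tree. The decomposition is therefore valid. The largest bag has 2 vertices, so the width is 1.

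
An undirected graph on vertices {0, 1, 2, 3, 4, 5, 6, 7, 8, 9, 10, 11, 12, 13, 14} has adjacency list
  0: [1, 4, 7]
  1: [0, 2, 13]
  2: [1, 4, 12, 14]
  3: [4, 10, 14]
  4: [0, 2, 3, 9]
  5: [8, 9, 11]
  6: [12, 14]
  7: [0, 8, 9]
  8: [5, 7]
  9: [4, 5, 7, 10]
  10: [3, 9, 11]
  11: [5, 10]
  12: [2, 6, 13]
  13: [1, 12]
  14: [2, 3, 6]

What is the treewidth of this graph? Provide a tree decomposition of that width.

Treewidth 3.
One such decomposition:
Bags: B1 = {1, 6, 12, 13}  B2 = {1, 2, 6, 12}  B3 = {1, 2, 6, 14}  B4 = {0, 1, 2, 14}  B5 = {0, 2, 4, 14}  B6 = {0, 3, 4, 14}  B7 = {0, 3, 4, 7}  B8 = {3, 4, 7, 9}  B9 = {3, 7, 9, 10}  B10 = {7, 8, 9, 10}  B11 = {5, 8, 9, 10}  B12 = {5, 8, 10, 11}
Tree: B1–B2, B2–B3, B3–B4, B4–B5, B5–B6, B6–B7, B7–B8, B8–B9, B9–B10, B10–B11, B11–B12

The largest bag has 4 vertices, giving width 3; this decomposition certifies tw(G) ≤ 3. For the lower bound: the 4 vertex sets {6,12,13}, {1}, {2}, {0,3,4,14} are disjoint, each induces a connected subgraph, and every pair is joined by at least one edge of G. Contracting each set to a single vertex therefore yields K_{4} as a minor, and since treewidth is minor-monotone, tw(G) ≥ tw(K_{4}) = 3. Hence tw(G) = 3 exactly.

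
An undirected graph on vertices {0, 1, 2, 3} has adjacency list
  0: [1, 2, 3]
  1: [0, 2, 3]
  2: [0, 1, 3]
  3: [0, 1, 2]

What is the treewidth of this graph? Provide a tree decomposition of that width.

With just one bag of size 4, the width is 4 − 1 = 3, so tw(G) ≤ 3. Conversely, {0, 1, 2, 3} is a clique of size 4, and the vertices of any clique must share a bag in every tree decomposition; so some bag has ≥ 4 vertices and tw(G) ≥ 3. Therefore the treewidth is 3.

Treewidth 3.
One such decomposition:
Bags: B1 = {0, 1, 2, 3}
Tree: (single bag)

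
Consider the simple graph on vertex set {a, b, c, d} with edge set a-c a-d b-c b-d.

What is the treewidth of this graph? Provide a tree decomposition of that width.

Every bag has size at most 3, so the width is 3 − 1 = 2 and tw(G) ≤ 2. For the lower bound, G contains the cycle d–a–c–b–d, so G is not a forest; only forests have treewidth ≤ 1, hence tw(G) ≥ 2. The upper and lower bounds meet at 2, so that is the treewidth.

Treewidth 2.
Bags: B1 = {a, c, d}  B2 = {b, c, d}
Tree: B1–B2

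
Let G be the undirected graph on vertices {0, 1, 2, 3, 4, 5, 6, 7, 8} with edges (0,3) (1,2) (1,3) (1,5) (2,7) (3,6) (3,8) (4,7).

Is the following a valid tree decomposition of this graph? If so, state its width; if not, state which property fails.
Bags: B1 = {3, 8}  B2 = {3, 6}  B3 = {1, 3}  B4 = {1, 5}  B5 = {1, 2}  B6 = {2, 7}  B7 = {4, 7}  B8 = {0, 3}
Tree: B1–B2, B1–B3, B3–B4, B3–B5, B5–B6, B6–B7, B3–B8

Yes; width 1.

Checking the three conditions: (i) the bags cover all of {0, 1, 2, 3, 4, 5, 6, 7, 8}; (ii) for each edge, some bag contains both endpoints; (iii) the bags containing any fixed vertex form a subtree. All hold, so the decomposition is valid with width 2 − 1 = 1.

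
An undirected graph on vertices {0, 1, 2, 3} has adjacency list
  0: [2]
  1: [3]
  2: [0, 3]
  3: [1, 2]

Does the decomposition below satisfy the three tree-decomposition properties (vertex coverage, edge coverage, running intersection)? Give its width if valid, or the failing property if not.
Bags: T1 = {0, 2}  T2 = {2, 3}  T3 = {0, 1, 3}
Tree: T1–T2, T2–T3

No — bags containing vertex 0 are not connected in the tree.

A tree decomposition must satisfy three properties: every vertex lies in some bag; for every edge, both endpoints lie together in some bag; and for every vertex, the bags containing it form a connected subtree. Here bags containing vertex 0 are not connected in the tree, so the decomposition is invalid.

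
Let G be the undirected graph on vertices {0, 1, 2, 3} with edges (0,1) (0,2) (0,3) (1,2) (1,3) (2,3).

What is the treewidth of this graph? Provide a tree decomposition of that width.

With just one bag of size 4, the width is 4 − 1 = 3, so tw(G) ≤ 3. Conversely, {0, 1, 2, 3} is a clique of size 4, and the vertices of any clique must share a bag in every tree decomposition; so some bag has ≥ 4 vertices and tw(G) ≥ 3. Hence tw(G) = 3 exactly.

Treewidth 3.
One such decomposition:
Bags: B1 = {0, 1, 2, 3}
Tree: (single bag)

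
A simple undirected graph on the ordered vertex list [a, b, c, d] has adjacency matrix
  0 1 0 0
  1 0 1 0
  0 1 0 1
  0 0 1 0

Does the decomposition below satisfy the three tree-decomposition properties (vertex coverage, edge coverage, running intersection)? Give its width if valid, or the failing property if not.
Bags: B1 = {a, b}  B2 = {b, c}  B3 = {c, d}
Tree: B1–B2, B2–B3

Every vertex of G appears in some bag (union = {a, b, c, d}); every edge is covered by a bag; and for each vertex v the set of bags containing v is connected in the bag tree. The decomposition is therefore valid. The largest bag has 2 vertices, so the width is 1.

Yes; width 1.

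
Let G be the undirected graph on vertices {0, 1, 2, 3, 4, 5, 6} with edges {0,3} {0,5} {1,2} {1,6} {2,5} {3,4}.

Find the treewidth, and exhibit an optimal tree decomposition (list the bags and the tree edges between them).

Treewidth 1.
One such decomposition:
Bags: B1 = {3, 4}  B2 = {0, 3}  B3 = {0, 5}  B4 = {2, 5}  B5 = {1, 2}  B6 = {1, 6}
Tree: B1–B2, B2–B3, B3–B4, B4–B5, B5–B6

The largest bag has 2 vertices, giving width 1; this decomposition certifies tw(G) ≤ 1. Since G has at least one edge (e.g. 4–3), it is not an edgeless graph, so tw(G) ≥ 1. The upper and lower bounds meet at 1, so that is the treewidth.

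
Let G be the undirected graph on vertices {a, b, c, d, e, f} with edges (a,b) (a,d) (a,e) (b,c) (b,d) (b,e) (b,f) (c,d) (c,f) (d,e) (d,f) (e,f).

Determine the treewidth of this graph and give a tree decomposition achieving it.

Treewidth 3.
One optimal decomposition is:
Bags: B1 = {b, c, d, f}  B2 = {b, d, e, f}  B3 = {a, b, d, e}
Tree: B1–B2, B2–B3

The largest bag has 4 vertices, giving width 3; this decomposition certifies tw(G) ≤ 3. Conversely, {a, b, d, e} is a clique of size 4, and the vertices of any clique must share a bag in every tree decomposition; so some bag has ≥ 4 vertices and tw(G) ≥ 3. Therefore the treewidth is 3.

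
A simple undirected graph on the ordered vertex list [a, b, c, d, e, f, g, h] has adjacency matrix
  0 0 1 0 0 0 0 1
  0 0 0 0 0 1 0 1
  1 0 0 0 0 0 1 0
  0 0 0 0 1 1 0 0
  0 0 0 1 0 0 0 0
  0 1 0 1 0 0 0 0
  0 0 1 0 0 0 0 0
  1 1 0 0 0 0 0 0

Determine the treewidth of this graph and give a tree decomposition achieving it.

Treewidth 1.
One such decomposition:
Bags: B1 = {c, g}  B2 = {a, c}  B3 = {a, h}  B4 = {b, h}  B5 = {b, f}  B6 = {d, f}  B7 = {d, e}
Tree: B1–B2, B2–B3, B3–B4, B4–B5, B5–B6, B6–B7

Each bag holds 2 vertices, so the decomposition has width 1, which upper-bounds the treewidth. Any graph with an edge has treewidth ≥ 1, and G has the edge g–c. The upper and lower bounds meet at 1, so that is the treewidth.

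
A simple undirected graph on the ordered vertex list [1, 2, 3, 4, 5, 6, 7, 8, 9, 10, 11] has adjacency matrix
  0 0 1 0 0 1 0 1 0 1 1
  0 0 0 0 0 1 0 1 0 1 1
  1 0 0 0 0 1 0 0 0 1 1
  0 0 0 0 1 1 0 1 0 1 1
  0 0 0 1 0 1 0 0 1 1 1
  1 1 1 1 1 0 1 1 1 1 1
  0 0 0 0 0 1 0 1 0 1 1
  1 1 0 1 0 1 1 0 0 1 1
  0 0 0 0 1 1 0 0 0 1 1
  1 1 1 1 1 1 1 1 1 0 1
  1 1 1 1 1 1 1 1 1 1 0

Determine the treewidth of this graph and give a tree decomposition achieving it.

Treewidth 4.
Bags: B1 = {6, 7, 8, 10, 11}  B2 = {2, 6, 8, 10, 11}  B3 = {4, 6, 8, 10, 11}  B4 = {1, 6, 8, 10, 11}  B5 = {1, 3, 6, 10, 11}  B6 = {4, 5, 6, 10, 11}  B7 = {5, 6, 9, 10, 11}
Tree: B1–B2, B1–B3, B2–B4, B4–B5, B3–B6, B6–B7

The largest bag has 5 vertices, giving width 4; this decomposition certifies tw(G) ≤ 4. On the other hand G contains the 5-clique {1, 6, 8, 10, 11}. A clique must lie in a single bag of any decomposition, so no decomposition can have width below 4. Hence tw(G) = 4 exactly.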